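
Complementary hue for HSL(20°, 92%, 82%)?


Complement = opposite side of color wheel = hue + 180°
H' = (20 + 180) mod 360 = 200°
S and L unchanged.
= HSL(200°, 92%, 82%)


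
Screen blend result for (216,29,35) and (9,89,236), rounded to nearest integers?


Screen: C = 255 - (255-A)×(255-B)/255, rounded to nearest integer
R: 255 - (255-216)×(255-9)/255 = 255 - 9594/255 ≈ 255 - 37.624 = 217.376 → 217
G: 255 - (255-29)×(255-89)/255 = 255 - 37516/255 ≈ 255 - 147.122 = 107.878 → 108
B: 255 - (255-35)×(255-236)/255 = 255 - 4180/255 ≈ 255 - 16.392 = 238.608 → 239
= RGB(217, 108, 239)


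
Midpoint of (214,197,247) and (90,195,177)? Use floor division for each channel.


Midpoint: each channel = ⌊(C₁+C₂)/2⌋
R: ⌊(214+90)/2⌋ = 152
G: ⌊(197+195)/2⌋ = 196
B: ⌊(247+177)/2⌋ = 212
= RGB(152, 196, 212)


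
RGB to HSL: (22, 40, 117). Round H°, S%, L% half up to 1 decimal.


Normalize: R'=22/255≈0.0863, G'=40/255≈0.1569, B'=117/255≈0.4588
Max=117/255, Min=22/255, Δ=Max-Min=95/255
L = (Max+Min)/2 = (117+22)/510 = 139/510 = 0.27254… → L = 27.3%
L ≤ 0.5 → S = Δ/(Max+Min) = 95/(117+22) = 95/139 = 0.68345… → S = 68.3%
(the 1/255 factors cancel in S and H, so raw channel differences can be used)
Max is B' → H = 60 × ((R-G)/Δ + 4) = 60 × ((22-40)/95 + 4)
  -18/95 + 4 = -0.1894… + 4 = 3.8105…
  H = 60 × 3.8105… = 228.631…° → H = 228.6°
= HSL(228.6°, 68.3%, 27.3%)


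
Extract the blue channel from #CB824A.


Color: #CB824A
R = CB = 203
G = 82 = 130
B = 4A = 74
Blue = 74


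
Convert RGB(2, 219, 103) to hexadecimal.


R = 2 → 02 (hex)
G = 219 → DB (hex)
B = 103 → 67 (hex)
Hex = #02DB67


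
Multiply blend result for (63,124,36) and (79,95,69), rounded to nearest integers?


Multiply: C = A×B/255, rounded to nearest integer
R: 63×79/255 = 4977/255 ≈ 19.518 → 20
G: 124×95/255 = 11780/255 ≈ 46.196 → 46
B: 36×69/255 = 2484/255 ≈ 9.741 → 10
= RGB(20, 46, 10)


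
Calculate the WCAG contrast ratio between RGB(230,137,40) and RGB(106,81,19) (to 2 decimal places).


Linearize each sRGB channel c=v/255: c/12.92 if c ≤ 0.04045 else ((c+0.055)/1.055)^2.4
L = 0.2126×R_lin + 0.7152×G_lin + 0.0722×B_lin
Color 1 (230,137,40):
  R=230: 230/255≈0.9020 > 0.04045 → ((0.9020+0.055)/1.055)^2.4 ≈ 0.79130
  G=137: 137/255≈0.5373 > 0.04045 → ((0.5373+0.055)/1.055)^2.4 ≈ 0.25016
  B=40: 40/255≈0.1569 > 0.04045 → ((0.1569+0.055)/1.055)^2.4 ≈ 0.02122
  L1 = 0.2126×0.79130 + 0.7152×0.25016 + 0.0722×0.02122 ≈ 0.34868
Color 2 (106,81,19):
  R=106: 106/255≈0.4157 > 0.04045 → ((0.4157+0.055)/1.055)^2.4 ≈ 0.14413
  G=81: 81/255≈0.3176 > 0.04045 → ((0.3176+0.055)/1.055)^2.4 ≈ 0.08228
  B=19: 19/255≈0.0745 > 0.04045 → ((0.0745+0.055)/1.055)^2.4 ≈ 0.00651
  L2 = 0.2126×0.14413 + 0.7152×0.08228 + 0.0722×0.00651 ≈ 0.08996
Lighter = 0.34868, Darker = 0.08996
Ratio = (L_lighter + 0.05) / (L_darker + 0.05)
Ratio = (0.34868 + 0.05) / (0.08996 + 0.05) = 0.39868 / 0.13996 ≈ 2.8485
Ratio ≈ 2.85:1


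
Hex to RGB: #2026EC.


20 → 32 (R)
26 → 38 (G)
EC → 236 (B)
= RGB(32, 38, 236)


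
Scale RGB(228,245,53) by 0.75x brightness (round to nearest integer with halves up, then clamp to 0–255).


Multiply each channel by 0.75, round half up, clamp to [0, 255]
R: 228×0.75 = 171
G: 245×0.75 = 183.75 → round → 184
B: 53×0.75 = 39.75 → round → 40
= RGB(171, 184, 40)


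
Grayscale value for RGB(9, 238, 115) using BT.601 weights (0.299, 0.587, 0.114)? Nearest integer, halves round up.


Gray = 0.299×R + 0.587×G + 0.114×B
Gray = 0.299×9 + 0.587×238 + 0.114×115
Gray = 2.691 + 139.706 + 13.110
Gray = 155.507 → round half up → 156
Gray = 156


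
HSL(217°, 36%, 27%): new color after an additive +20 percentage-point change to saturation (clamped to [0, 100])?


Original S = 36%
Adjustment = +20 percentage points
New S = 36 + (20) = 56
Clamp to [0, 100] → 56
= HSL(217°, 56%, 27%)


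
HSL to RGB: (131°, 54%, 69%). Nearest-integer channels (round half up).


H=131°, S=0.54, L=0.69
C = (1-|2L-1|)×S = (1-|0.38|)×0.54 = 0.3348
H' = H/60 = 131/60 ≈ 2.1833; X = C×(1-|H' mod 2 - 1|) = 0.06138
m = L - C/2 = 0.69 - 0.1674 = 0.5226
Sector ⌊H'⌋ = 2 → (R',G',B') = (0.0, 0.3348, 0.06138)
RGB = ((R'+m)×255, (G'+m)×255, (B'+m)×255) = (133.263, 218.637, 148.9149)
Round half up → RGB(133, 219, 149)


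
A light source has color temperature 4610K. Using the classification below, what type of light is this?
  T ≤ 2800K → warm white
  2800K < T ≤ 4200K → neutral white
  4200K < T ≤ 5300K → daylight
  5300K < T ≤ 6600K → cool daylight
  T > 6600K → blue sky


Temperature: 4610K
4200K < 4610K ≤ 5300K → daylight
Classification: daylight


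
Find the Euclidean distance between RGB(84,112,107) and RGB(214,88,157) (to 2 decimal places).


d = √[(R₁-R₂)² + (G₁-G₂)² + (B₁-B₂)²]
d = √[(84-214)² + (112-88)² + (107-157)²]
d = √[16900 + 576 + 2500]
d = √19976
d ≈ 141.34


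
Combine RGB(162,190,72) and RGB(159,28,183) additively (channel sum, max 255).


Additive: each channel = min(255, C₁+C₂)
R: 162+159 = 321 → 255
G: 190+28 = 218 → 218
B: 72+183 = 255 → 255
= RGB(255, 218, 255)


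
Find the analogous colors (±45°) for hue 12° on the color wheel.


Base hue: 12°
Left analog: (12 - 45) mod 360 = 327°
Right analog: (12 + 45) mod 360 = 57°
Analogous hues = 327° and 57°


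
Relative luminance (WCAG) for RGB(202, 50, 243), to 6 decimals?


Linearize each channel (sRGB transfer function): c = v/255; c_lin = c/12.92 if c ≤ 0.04045, else ((c+0.055)/1.055)^2.4
  R: 202/255 ≈ 0.792157 > 0.04045 → ((0.792157+0.055)/1.055)^2.4 ≈ 0.590619
  G: 50/255 ≈ 0.196078 > 0.04045 → ((0.196078+0.055)/1.055)^2.4 ≈ 0.031896
  B: 243/255 ≈ 0.952941 > 0.04045 → ((0.952941+0.055)/1.055)^2.4 ≈ 0.896269
R_lin = 0.590619, G_lin = 0.031896, B_lin = 0.896269
L = 0.2126×R + 0.7152×G + 0.0722×B
L = 0.2126×0.590619 + 0.7152×0.031896 + 0.0722×0.896269
L ≈ 0.213088


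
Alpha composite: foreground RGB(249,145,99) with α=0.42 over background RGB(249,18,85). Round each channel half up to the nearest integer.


C = α×F + (1-α)×B, with 1-α = 0.58
R: 0.42×249 + 0.58×249 = 104.58 + 144.42 = 249.00 → 249
G: 0.42×145 + 0.58×18 = 60.90 + 10.44 = 71.34 → 71
B: 0.42×99 + 0.58×85 = 41.58 + 49.30 = 90.88 → 91
= RGB(249, 71, 91)


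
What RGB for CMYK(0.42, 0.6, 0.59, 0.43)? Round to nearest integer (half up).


R = 255 × (1-C) × (1-K) = 255 × 0.58 × 0.57 = 84.303 → 84
G = 255 × (1-M) × (1-K) = 255 × 0.40 × 0.57 = 58.14 → 58
B = 255 × (1-Y) × (1-K) = 255 × 0.41 × 0.57 = 59.5935 → 60
= RGB(84, 58, 60)


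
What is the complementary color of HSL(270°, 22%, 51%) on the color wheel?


Complement = opposite side of color wheel = hue + 180°
H' = (270 + 180) mod 360 = 90°
S and L unchanged.
= HSL(90°, 22%, 51%)


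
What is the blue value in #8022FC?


Color: #8022FC
R = 80 = 128
G = 22 = 34
B = FC = 252
Blue = 252


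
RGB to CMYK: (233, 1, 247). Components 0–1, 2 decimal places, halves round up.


R'=233/255≈0.9137, G'=1/255≈0.0039, B'=247/255≈0.9686
K = 1 - max(R',G',B') = 1 - 247/255 = 8/255 = 0.03137… → 0.03
(1-R'-K)/(1-K) simplifies to (max-R)/max with max = 247:
C = (247-233)/247 = 14/247 = 0.05668… → 0.06
M = (247-1)/247 = 246/247 = 0.99595… → 1.00
Y = (247-247)/247 = 0/247 = 0 → 0.00
= CMYK(0.06, 1.00, 0.00, 0.03)


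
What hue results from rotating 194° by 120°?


New hue = (H + rotation) mod 360
New hue = (194 + 120) mod 360
= 314 mod 360
= 314°


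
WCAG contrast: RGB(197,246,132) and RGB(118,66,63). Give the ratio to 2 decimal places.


Linearize each sRGB channel c=v/255: c/12.92 if c ≤ 0.04045 else ((c+0.055)/1.055)^2.4
L = 0.2126×R_lin + 0.7152×G_lin + 0.0722×B_lin
Color 1 (197,246,132):
  R=197: 197/255≈0.7725 > 0.04045 → ((0.7725+0.055)/1.055)^2.4 ≈ 0.55834
  G=246: 246/255≈0.9647 > 0.04045 → ((0.9647+0.055)/1.055)^2.4 ≈ 0.92158
  B=132: 132/255≈0.5176 > 0.04045 → ((0.5176+0.055)/1.055)^2.4 ≈ 0.23074
  L1 = 0.2126×0.55834 + 0.7152×0.92158 + 0.0722×0.23074 ≈ 0.79448
Color 2 (118,66,63):
  R=118: 118/255≈0.4627 > 0.04045 → ((0.4627+0.055)/1.055)^2.4 ≈ 0.18116
  G=66: 66/255≈0.2588 > 0.04045 → ((0.2588+0.055)/1.055)^2.4 ≈ 0.05448
  B=63: 63/255≈0.2471 > 0.04045 → ((0.2471+0.055)/1.055)^2.4 ≈ 0.04971
  L2 = 0.2126×0.18116 + 0.7152×0.05448 + 0.0722×0.04971 ≈ 0.08107
Lighter = 0.79448, Darker = 0.08107
Ratio = (L_lighter + 0.05) / (L_darker + 0.05)
Ratio = (0.79448 + 0.05) / (0.08107 + 0.05) = 0.84448 / 0.13107 ≈ 6.4430
Ratio ≈ 6.44:1


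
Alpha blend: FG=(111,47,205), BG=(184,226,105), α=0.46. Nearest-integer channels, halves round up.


C = α×F + (1-α)×B, with 1-α = 0.54
R: 0.46×111 + 0.54×184 = 51.06 + 99.36 = 150.42 → 150
G: 0.46×47 + 0.54×226 = 21.62 + 122.04 = 143.66 → 144
B: 0.46×205 + 0.54×105 = 94.30 + 56.70 = 151.00 → 151
= RGB(150, 144, 151)


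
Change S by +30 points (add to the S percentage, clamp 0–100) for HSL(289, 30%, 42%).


Original S = 30%
Adjustment = +30 percentage points
New S = 30 + (30) = 60
Clamp to [0, 100] → 60
= HSL(289°, 60%, 42%)


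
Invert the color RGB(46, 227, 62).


Invert: (255-R, 255-G, 255-B)
R: 255-46 = 209
G: 255-227 = 28
B: 255-62 = 193
= RGB(209, 28, 193)


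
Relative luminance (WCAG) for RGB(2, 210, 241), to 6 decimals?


Linearize each channel (sRGB transfer function): c = v/255; c_lin = c/12.92 if c ≤ 0.04045, else ((c+0.055)/1.055)^2.4
  R: 2/255 ≈ 0.007843 ≤ 0.04045 → 0.007843/12.92 ≈ 0.000607
  G: 210/255 ≈ 0.823529 > 0.04045 → ((0.823529+0.055)/1.055)^2.4 ≈ 0.644480
  B: 241/255 ≈ 0.945098 > 0.04045 → ((0.945098+0.055)/1.055)^2.4 ≈ 0.879622
R_lin = 0.000607, G_lin = 0.644480, B_lin = 0.879622
L = 0.2126×R + 0.7152×G + 0.0722×B
L = 0.2126×0.000607 + 0.7152×0.644480 + 0.0722×0.879622
L ≈ 0.524570


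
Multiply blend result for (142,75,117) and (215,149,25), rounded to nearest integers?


Multiply: C = A×B/255, rounded to nearest integer
R: 142×215/255 = 30530/255 ≈ 119.725 → 120
G: 75×149/255 = 11175/255 ≈ 43.824 → 44
B: 117×25/255 = 2925/255 ≈ 11.471 → 11
= RGB(120, 44, 11)


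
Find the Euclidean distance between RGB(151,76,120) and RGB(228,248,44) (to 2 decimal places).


d = √[(R₁-R₂)² + (G₁-G₂)² + (B₁-B₂)²]
d = √[(151-228)² + (76-248)² + (120-44)²]
d = √[5929 + 29584 + 5776]
d = √41289
d ≈ 203.20


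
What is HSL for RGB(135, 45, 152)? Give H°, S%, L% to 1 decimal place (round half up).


Normalize: R'=135/255≈0.5294, G'=45/255≈0.1765, B'=152/255≈0.5961
Max=152/255, Min=45/255, Δ=Max-Min=107/255
L = (Max+Min)/2 = (152+45)/510 = 197/510 = 0.38627… → L = 38.6%
L ≤ 0.5 → S = Δ/(Max+Min) = 107/(152+45) = 107/197 = 0.54314… → S = 54.3%
(the 1/255 factors cancel in S and H, so raw channel differences can be used)
Max is B' → H = 60 × ((R-G)/Δ + 4) = 60 × ((135-45)/107 + 4)
  90/107 + 4 = 0.8411… + 4 = 4.8411…
  H = 60 × 4.8411… = 290.467…° → H = 290.5°
= HSL(290.5°, 54.3%, 38.6%)


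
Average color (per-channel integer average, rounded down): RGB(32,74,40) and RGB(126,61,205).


Midpoint: each channel = ⌊(C₁+C₂)/2⌋
R: ⌊(32+126)/2⌋ = 79
G: ⌊(74+61)/2⌋ = 67
B: ⌊(40+205)/2⌋ = 122
= RGB(79, 67, 122)


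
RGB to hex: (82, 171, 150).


R = 82 → 52 (hex)
G = 171 → AB (hex)
B = 150 → 96 (hex)
Hex = #52AB96


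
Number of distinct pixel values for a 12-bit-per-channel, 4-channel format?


Total bits = 12 bits/channel × 4 channels = 48 bits
Distinct pixel values = 2^48
= 281,474,976,710,656 pixel values


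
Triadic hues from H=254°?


Triadic: equally spaced at 120° intervals
H1 = 254°
H2 = (254 + 120) mod 360 = 14°
H3 = (254 + 240) mod 360 = 134°
Triadic = 254°, 14°, 134°


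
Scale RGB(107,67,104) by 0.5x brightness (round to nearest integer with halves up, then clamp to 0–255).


Multiply each channel by 0.5, round half up, clamp to [0, 255]
R: 107×0.5 = 53.5 → round → 54
G: 67×0.5 = 33.5 → round → 34
B: 104×0.5 = 52
= RGB(54, 34, 52)


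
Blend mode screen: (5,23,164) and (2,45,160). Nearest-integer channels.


Screen: C = 255 - (255-A)×(255-B)/255, rounded to nearest integer
R: 255 - (255-5)×(255-2)/255 = 255 - 63250/255 ≈ 255 - 248.039 = 6.961 → 7
G: 255 - (255-23)×(255-45)/255 = 255 - 48720/255 ≈ 255 - 191.059 = 63.941 → 64
B: 255 - (255-164)×(255-160)/255 = 255 - 8645/255 ≈ 255 - 33.902 = 221.098 → 221
= RGB(7, 64, 221)


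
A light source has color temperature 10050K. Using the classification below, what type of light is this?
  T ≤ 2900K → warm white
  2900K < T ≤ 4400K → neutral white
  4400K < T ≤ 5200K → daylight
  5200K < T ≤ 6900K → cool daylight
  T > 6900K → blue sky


Temperature: 10050K
10050K > 6900K → blue sky
Classification: blue sky


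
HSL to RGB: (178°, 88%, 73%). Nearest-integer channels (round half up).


H=178°, S=0.88, L=0.73
C = (1-|2L-1|)×S = (1-|0.46|)×0.88 = 0.4752
H' = H/60 = 178/60 ≈ 2.9667; X = C×(1-|H' mod 2 - 1|) = 0.45936
m = L - C/2 = 0.73 - 0.2376 = 0.4924
Sector ⌊H'⌋ = 2 → (R',G',B') = (0.0, 0.4752, 0.45936)
RGB = ((R'+m)×255, (G'+m)×255, (B'+m)×255) = (125.562, 246.738, 242.6988)
Round half up → RGB(126, 247, 243)


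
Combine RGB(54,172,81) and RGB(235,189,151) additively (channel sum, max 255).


Additive: each channel = min(255, C₁+C₂)
R: 54+235 = 289 → 255
G: 172+189 = 361 → 255
B: 81+151 = 232 → 232
= RGB(255, 255, 232)


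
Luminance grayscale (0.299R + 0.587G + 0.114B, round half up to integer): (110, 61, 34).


Gray = 0.299×R + 0.587×G + 0.114×B
Gray = 0.299×110 + 0.587×61 + 0.114×34
Gray = 32.890 + 35.807 + 3.876
Gray = 72.573 → round half up → 73
Gray = 73


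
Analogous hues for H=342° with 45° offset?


Base hue: 342°
Left analog: (342 - 45) mod 360 = 297°
Right analog: (342 + 45) mod 360 = 27°
Analogous hues = 297° and 27°


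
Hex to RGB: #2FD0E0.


2F → 47 (R)
D0 → 208 (G)
E0 → 224 (B)
= RGB(47, 208, 224)


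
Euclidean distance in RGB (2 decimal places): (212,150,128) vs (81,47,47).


d = √[(R₁-R₂)² + (G₁-G₂)² + (B₁-B₂)²]
d = √[(212-81)² + (150-47)² + (128-47)²]
d = √[17161 + 10609 + 6561]
d = √34331
d ≈ 185.29


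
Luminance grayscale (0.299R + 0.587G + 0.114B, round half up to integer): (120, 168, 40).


Gray = 0.299×R + 0.587×G + 0.114×B
Gray = 0.299×120 + 0.587×168 + 0.114×40
Gray = 35.880 + 98.616 + 4.560
Gray = 139.056 → round half up → 139
Gray = 139


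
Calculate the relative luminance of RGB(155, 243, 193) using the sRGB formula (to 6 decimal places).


Linearize each channel (sRGB transfer function): c = v/255; c_lin = c/12.92 if c ≤ 0.04045, else ((c+0.055)/1.055)^2.4
  R: 155/255 ≈ 0.607843 > 0.04045 → ((0.607843+0.055)/1.055)^2.4 ≈ 0.327778
  G: 243/255 ≈ 0.952941 > 0.04045 → ((0.952941+0.055)/1.055)^2.4 ≈ 0.896269
  B: 193/255 ≈ 0.756863 > 0.04045 → ((0.756863+0.055)/1.055)^2.4 ≈ 0.533276
R_lin = 0.327778, G_lin = 0.896269, B_lin = 0.533276
L = 0.2126×R + 0.7152×G + 0.0722×B
L = 0.2126×0.327778 + 0.7152×0.896269 + 0.0722×0.533276
L ≈ 0.749200


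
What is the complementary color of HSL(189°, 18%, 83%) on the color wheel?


Complement = opposite side of color wheel = hue + 180°
H' = (189 + 180) mod 360 = 9°
S and L unchanged.
= HSL(9°, 18%, 83%)


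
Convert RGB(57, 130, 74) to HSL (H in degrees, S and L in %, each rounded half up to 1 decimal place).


Normalize: R'=57/255≈0.2235, G'=130/255≈0.5098, B'=74/255≈0.2902
Max=130/255, Min=57/255, Δ=Max-Min=73/255
L = (Max+Min)/2 = (130+57)/510 = 187/510 = 0.36666… → L = 36.7%
L ≤ 0.5 → S = Δ/(Max+Min) = 73/(130+57) = 73/187 = 0.39037… → S = 39.0%
(the 1/255 factors cancel in S and H, so raw channel differences can be used)
Max is G' → H = 60 × ((B-R)/Δ + 2) = 60 × ((74-57)/73 + 2)
  17/73 + 2 = 0.2328… + 2 = 2.2328…
  H = 60 × 2.2328… = 133.972…° → H = 134.0°
= HSL(134.0°, 39.0%, 36.7%)


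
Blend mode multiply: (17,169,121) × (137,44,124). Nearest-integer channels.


Multiply: C = A×B/255, rounded to nearest integer
R: 17×137/255 = 2329/255 ≈ 9.133 → 9
G: 169×44/255 = 7436/255 ≈ 29.161 → 29
B: 121×124/255 = 15004/255 ≈ 58.839 → 59
= RGB(9, 29, 59)


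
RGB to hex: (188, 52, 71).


R = 188 → BC (hex)
G = 52 → 34 (hex)
B = 71 → 47 (hex)
Hex = #BC3447


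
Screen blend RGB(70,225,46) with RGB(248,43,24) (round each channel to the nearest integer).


Screen: C = 255 - (255-A)×(255-B)/255, rounded to nearest integer
R: 255 - (255-70)×(255-248)/255 = 255 - 1295/255 ≈ 255 - 5.078 = 249.922 → 250
G: 255 - (255-225)×(255-43)/255 = 255 - 6360/255 ≈ 255 - 24.941 = 230.059 → 230
B: 255 - (255-46)×(255-24)/255 = 255 - 48279/255 ≈ 255 - 189.329 = 65.671 → 66
= RGB(250, 230, 66)


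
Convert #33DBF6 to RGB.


33 → 51 (R)
DB → 219 (G)
F6 → 246 (B)
= RGB(51, 219, 246)


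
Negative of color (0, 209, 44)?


Invert: (255-R, 255-G, 255-B)
R: 255-0 = 255
G: 255-209 = 46
B: 255-44 = 211
= RGB(255, 46, 211)


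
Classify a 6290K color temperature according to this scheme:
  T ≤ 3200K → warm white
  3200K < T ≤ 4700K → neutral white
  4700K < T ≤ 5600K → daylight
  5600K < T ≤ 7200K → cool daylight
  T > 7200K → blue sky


Temperature: 6290K
5600K < 6290K ≤ 7200K → cool daylight
Classification: cool daylight


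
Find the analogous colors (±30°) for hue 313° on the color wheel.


Base hue: 313°
Left analog: (313 - 30) mod 360 = 283°
Right analog: (313 + 30) mod 360 = 343°
Analogous hues = 283° and 343°


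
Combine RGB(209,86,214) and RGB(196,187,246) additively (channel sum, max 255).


Additive: each channel = min(255, C₁+C₂)
R: 209+196 = 405 → 255
G: 86+187 = 273 → 255
B: 214+246 = 460 → 255
= RGB(255, 255, 255)


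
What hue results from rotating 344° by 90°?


New hue = (H + rotation) mod 360
New hue = (344 + 90) mod 360
= 434 mod 360
= 74°


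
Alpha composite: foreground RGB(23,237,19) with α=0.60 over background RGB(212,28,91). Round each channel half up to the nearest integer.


C = α×F + (1-α)×B, with 1-α = 0.40
R: 0.60×23 + 0.40×212 = 13.80 + 84.80 = 98.60 → 99
G: 0.60×237 + 0.40×28 = 142.20 + 11.20 = 153.40 → 153
B: 0.60×19 + 0.40×91 = 11.40 + 36.40 = 47.80 → 48
= RGB(99, 153, 48)


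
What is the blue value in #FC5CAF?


Color: #FC5CAF
R = FC = 252
G = 5C = 92
B = AF = 175
Blue = 175


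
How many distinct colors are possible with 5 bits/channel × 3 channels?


Total bits = 5 bits/channel × 3 channels = 15 bits
Distinct colors = 2^15
= 32,768 colors


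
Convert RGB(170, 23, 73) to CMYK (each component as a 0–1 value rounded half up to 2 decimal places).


R'=170/255≈0.6667, G'=23/255≈0.0902, B'=73/255≈0.2863
K = 1 - max(R',G',B') = 1 - 170/255 = 85/255 = 0.33333… → 0.33
(1-R'-K)/(1-K) simplifies to (max-R)/max with max = 170:
C = (170-170)/170 = 0/170 = 0 → 0.00
M = (170-23)/170 = 147/170 = 0.86470… → 0.86
Y = (170-73)/170 = 97/170 = 0.57058… → 0.57
= CMYK(0.00, 0.86, 0.57, 0.33)


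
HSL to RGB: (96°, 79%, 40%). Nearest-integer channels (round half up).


H=96°, S=0.79, L=0.40
C = (1-|2L-1|)×S = (1-|-0.20|)×0.79 = 0.632
H' = H/60 = 96/60 ≈ 1.6000; X = C×(1-|H' mod 2 - 1|) = 0.2528
m = L - C/2 = 0.40 - 0.316 = 0.084
Sector ⌊H'⌋ = 1 → (R',G',B') = (0.2528, 0.632, 0.0)
RGB = ((R'+m)×255, (G'+m)×255, (B'+m)×255) = (85.884, 182.58, 21.42)
Round half up → RGB(86, 183, 21)


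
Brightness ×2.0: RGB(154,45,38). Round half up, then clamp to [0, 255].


Multiply each channel by 2.0, round half up, clamp to [0, 255]
R: 154×2.0 = 308 → clamp → 255
G: 45×2.0 = 90
B: 38×2.0 = 76
= RGB(255, 90, 76)


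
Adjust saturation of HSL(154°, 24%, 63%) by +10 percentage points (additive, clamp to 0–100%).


Original S = 24%
Adjustment = +10 percentage points
New S = 24 + (10) = 34
Clamp to [0, 100] → 34
= HSL(154°, 34%, 63%)


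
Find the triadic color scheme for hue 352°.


Triadic: equally spaced at 120° intervals
H1 = 352°
H2 = (352 + 120) mod 360 = 112°
H3 = (352 + 240) mod 360 = 232°
Triadic = 352°, 112°, 232°


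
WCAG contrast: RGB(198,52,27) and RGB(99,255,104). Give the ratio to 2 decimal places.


Linearize each sRGB channel c=v/255: c/12.92 if c ≤ 0.04045 else ((c+0.055)/1.055)^2.4
L = 0.2126×R_lin + 0.7152×G_lin + 0.0722×B_lin
Color 1 (198,52,27):
  R=198: 198/255≈0.7765 > 0.04045 → ((0.7765+0.055)/1.055)^2.4 ≈ 0.56471
  G=52: 52/255≈0.2039 > 0.04045 → ((0.2039+0.055)/1.055)^2.4 ≈ 0.03434
  B=27: 27/255≈0.1059 > 0.04045 → ((0.1059+0.055)/1.055)^2.4 ≈ 0.01096
  L1 = 0.2126×0.56471 + 0.7152×0.03434 + 0.0722×0.01096 ≈ 0.14541
Color 2 (99,255,104):
  R=99: 99/255≈0.3882 > 0.04045 → ((0.3882+0.055)/1.055)^2.4 ≈ 0.12477
  G=255: 255/255≈1.0000 > 0.04045 → ((1.0000+0.055)/1.055)^2.4 ≈ 1.00000
  B=104: 104/255≈0.4078 > 0.04045 → ((0.4078+0.055)/1.055)^2.4 ≈ 0.13843
  L2 = 0.2126×0.12477 + 0.7152×1.00000 + 0.0722×0.13843 ≈ 0.75172
Lighter = 0.75172, Darker = 0.14541
Ratio = (L_lighter + 0.05) / (L_darker + 0.05)
Ratio = (0.75172 + 0.05) / (0.14541 + 0.05) = 0.80172 / 0.19541 ≈ 4.1028
Ratio ≈ 4.10:1


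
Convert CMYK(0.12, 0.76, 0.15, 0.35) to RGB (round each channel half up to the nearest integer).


R = 255 × (1-C) × (1-K) = 255 × 0.88 × 0.65 = 145.86 → 146
G = 255 × (1-M) × (1-K) = 255 × 0.24 × 0.65 = 39.78 → 40
B = 255 × (1-Y) × (1-K) = 255 × 0.85 × 0.65 = 140.8875 → 141
= RGB(146, 40, 141)


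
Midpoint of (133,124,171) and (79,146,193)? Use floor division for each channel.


Midpoint: each channel = ⌊(C₁+C₂)/2⌋
R: ⌊(133+79)/2⌋ = 106
G: ⌊(124+146)/2⌋ = 135
B: ⌊(171+193)/2⌋ = 182
= RGB(106, 135, 182)


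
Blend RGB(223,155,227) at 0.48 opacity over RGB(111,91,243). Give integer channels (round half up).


C = α×F + (1-α)×B, with 1-α = 0.52
R: 0.48×223 + 0.52×111 = 107.04 + 57.72 = 164.76 → 165
G: 0.48×155 + 0.52×91 = 74.40 + 47.32 = 121.72 → 122
B: 0.48×227 + 0.52×243 = 108.96 + 126.36 = 235.32 → 235
= RGB(165, 122, 235)


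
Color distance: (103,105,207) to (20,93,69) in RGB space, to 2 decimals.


d = √[(R₁-R₂)² + (G₁-G₂)² + (B₁-B₂)²]
d = √[(103-20)² + (105-93)² + (207-69)²]
d = √[6889 + 144 + 19044]
d = √26077
d ≈ 161.48


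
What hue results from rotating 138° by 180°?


New hue = (H + rotation) mod 360
New hue = (138 + 180) mod 360
= 318 mod 360
= 318°


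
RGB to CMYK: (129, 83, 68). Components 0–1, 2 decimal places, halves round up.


R'=129/255≈0.5059, G'=83/255≈0.3255, B'=68/255≈0.2667
K = 1 - max(R',G',B') = 1 - 129/255 = 126/255 = 0.49411… → 0.49
(1-R'-K)/(1-K) simplifies to (max-R)/max with max = 129:
C = (129-129)/129 = 0/129 = 0 → 0.00
M = (129-83)/129 = 46/129 = 0.35658… → 0.36
Y = (129-68)/129 = 61/129 = 0.47286… → 0.47
= CMYK(0.00, 0.36, 0.47, 0.49)


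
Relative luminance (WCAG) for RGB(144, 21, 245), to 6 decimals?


Linearize each channel (sRGB transfer function): c = v/255; c_lin = c/12.92 if c ≤ 0.04045, else ((c+0.055)/1.055)^2.4
  R: 144/255 ≈ 0.564706 > 0.04045 → ((0.564706+0.055)/1.055)^2.4 ≈ 0.278894
  G: 21/255 ≈ 0.082353 > 0.04045 → ((0.082353+0.055)/1.055)^2.4 ≈ 0.007499
  B: 245/255 ≈ 0.960784 > 0.04045 → ((0.960784+0.055)/1.055)^2.4 ≈ 0.913099
R_lin = 0.278894, G_lin = 0.007499, B_lin = 0.913099
L = 0.2126×R + 0.7152×G + 0.0722×B
L = 0.2126×0.278894 + 0.7152×0.007499 + 0.0722×0.913099
L ≈ 0.130582


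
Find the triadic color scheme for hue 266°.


Triadic: equally spaced at 120° intervals
H1 = 266°
H2 = (266 + 120) mod 360 = 26°
H3 = (266 + 240) mod 360 = 146°
Triadic = 266°, 26°, 146°


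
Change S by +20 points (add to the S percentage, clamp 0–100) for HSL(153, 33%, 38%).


Original S = 33%
Adjustment = +20 percentage points
New S = 33 + (20) = 53
Clamp to [0, 100] → 53
= HSL(153°, 53%, 38%)


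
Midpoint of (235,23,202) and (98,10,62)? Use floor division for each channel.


Midpoint: each channel = ⌊(C₁+C₂)/2⌋
R: ⌊(235+98)/2⌋ = 166
G: ⌊(23+10)/2⌋ = 16
B: ⌊(202+62)/2⌋ = 132
= RGB(166, 16, 132)


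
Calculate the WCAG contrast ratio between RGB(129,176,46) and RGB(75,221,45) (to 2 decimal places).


Linearize each sRGB channel c=v/255: c/12.92 if c ≤ 0.04045 else ((c+0.055)/1.055)^2.4
L = 0.2126×R_lin + 0.7152×G_lin + 0.0722×B_lin
Color 1 (129,176,46):
  R=129: 129/255≈0.5059 > 0.04045 → ((0.5059+0.055)/1.055)^2.4 ≈ 0.21953
  G=176: 176/255≈0.6902 > 0.04045 → ((0.6902+0.055)/1.055)^2.4 ≈ 0.43415
  B=46: 46/255≈0.1804 > 0.04045 → ((0.1804+0.055)/1.055)^2.4 ≈ 0.02732
  L1 = 0.2126×0.21953 + 0.7152×0.43415 + 0.0722×0.02732 ≈ 0.35915
Color 2 (75,221,45):
  R=75: 75/255≈0.2941 > 0.04045 → ((0.2941+0.055)/1.055)^2.4 ≈ 0.07036
  G=221: 221/255≈0.8667 > 0.04045 → ((0.8667+0.055)/1.055)^2.4 ≈ 0.72306
  B=45: 45/255≈0.1765 > 0.04045 → ((0.1765+0.055)/1.055)^2.4 ≈ 0.02624
  L2 = 0.2126×0.07036 + 0.7152×0.72306 + 0.0722×0.02624 ≈ 0.53398
Lighter = 0.53398, Darker = 0.35915
Ratio = (L_lighter + 0.05) / (L_darker + 0.05)
Ratio = (0.53398 + 0.05) / (0.35915 + 0.05) = 0.58398 / 0.40915 ≈ 1.4273
Ratio ≈ 1.43:1


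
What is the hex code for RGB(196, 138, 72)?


R = 196 → C4 (hex)
G = 138 → 8A (hex)
B = 72 → 48 (hex)
Hex = #C48A48


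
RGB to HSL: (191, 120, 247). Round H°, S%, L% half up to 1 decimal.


Normalize: R'=191/255≈0.7490, G'=120/255≈0.4706, B'=247/255≈0.9686
Max=247/255, Min=120/255, Δ=Max-Min=127/255
L = (Max+Min)/2 = (247+120)/510 = 367/510 = 0.71960… → L = 72.0%
L > 0.5 → S = Δ/(2-Max-Min) = 127/(510-247-120) = 127/143 = 0.88811… → S = 88.8%
(the 1/255 factors cancel in S and H, so raw channel differences can be used)
Max is B' → H = 60 × ((R-G)/Δ + 4) = 60 × ((191-120)/127 + 4)
  71/127 + 4 = 0.5590… + 4 = 4.5590…
  H = 60 × 4.5590… = 273.543…° → H = 273.5°
= HSL(273.5°, 88.8%, 72.0%)


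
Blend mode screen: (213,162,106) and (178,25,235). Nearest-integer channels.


Screen: C = 255 - (255-A)×(255-B)/255, rounded to nearest integer
R: 255 - (255-213)×(255-178)/255 = 255 - 3234/255 ≈ 255 - 12.682 = 242.318 → 242
G: 255 - (255-162)×(255-25)/255 = 255 - 21390/255 ≈ 255 - 83.882 = 171.118 → 171
B: 255 - (255-106)×(255-235)/255 = 255 - 2980/255 ≈ 255 - 11.686 = 243.314 → 243
= RGB(242, 171, 243)


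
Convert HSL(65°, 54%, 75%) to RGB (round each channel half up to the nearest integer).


H=65°, S=0.54, L=0.75
C = (1-|2L-1|)×S = (1-|0.50|)×0.54 = 0.27
H' = H/60 = 65/60 ≈ 1.0833; X = C×(1-|H' mod 2 - 1|) = 0.2475
m = L - C/2 = 0.75 - 0.135 = 0.615
Sector ⌊H'⌋ = 1 → (R',G',B') = (0.2475, 0.27, 0.0)
RGB = ((R'+m)×255, (G'+m)×255, (B'+m)×255) = (219.9375, 225.675, 156.825)
Round half up → RGB(220, 226, 157)


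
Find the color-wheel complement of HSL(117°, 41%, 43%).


Complement = opposite side of color wheel = hue + 180°
H' = (117 + 180) mod 360 = 297°
S and L unchanged.
= HSL(297°, 41%, 43%)


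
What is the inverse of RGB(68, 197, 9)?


Invert: (255-R, 255-G, 255-B)
R: 255-68 = 187
G: 255-197 = 58
B: 255-9 = 246
= RGB(187, 58, 246)


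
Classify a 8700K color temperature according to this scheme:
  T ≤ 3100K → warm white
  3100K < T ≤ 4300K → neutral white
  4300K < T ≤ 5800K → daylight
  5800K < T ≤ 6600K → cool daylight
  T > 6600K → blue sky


Temperature: 8700K
8700K > 6600K → blue sky
Classification: blue sky


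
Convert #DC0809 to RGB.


DC → 220 (R)
08 → 8 (G)
09 → 9 (B)
= RGB(220, 8, 9)


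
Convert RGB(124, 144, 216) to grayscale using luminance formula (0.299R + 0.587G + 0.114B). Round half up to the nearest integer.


Gray = 0.299×R + 0.587×G + 0.114×B
Gray = 0.299×124 + 0.587×144 + 0.114×216
Gray = 37.076 + 84.528 + 24.624
Gray = 146.228 → round half up → 146
Gray = 146


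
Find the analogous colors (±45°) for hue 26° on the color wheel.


Base hue: 26°
Left analog: (26 - 45) mod 360 = 341°
Right analog: (26 + 45) mod 360 = 71°
Analogous hues = 341° and 71°


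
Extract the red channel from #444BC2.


Color: #444BC2
R = 44 = 68
G = 4B = 75
B = C2 = 194
Red = 68


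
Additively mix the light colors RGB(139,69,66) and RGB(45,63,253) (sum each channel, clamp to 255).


Additive: each channel = min(255, C₁+C₂)
R: 139+45 = 184 → 184
G: 69+63 = 132 → 132
B: 66+253 = 319 → 255
= RGB(184, 132, 255)


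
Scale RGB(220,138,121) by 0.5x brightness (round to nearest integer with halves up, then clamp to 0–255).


Multiply each channel by 0.5, round half up, clamp to [0, 255]
R: 220×0.5 = 110
G: 138×0.5 = 69
B: 121×0.5 = 60.5 → round → 61
= RGB(110, 69, 61)


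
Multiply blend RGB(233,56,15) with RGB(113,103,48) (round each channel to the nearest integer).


Multiply: C = A×B/255, rounded to nearest integer
R: 233×113/255 = 26329/255 ≈ 103.251 → 103
G: 56×103/255 = 5768/255 ≈ 22.620 → 23
B: 15×48/255 = 720/255 ≈ 2.824 → 3
= RGB(103, 23, 3)


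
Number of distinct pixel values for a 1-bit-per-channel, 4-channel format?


Total bits = 1 bits/channel × 4 channels = 4 bits
Distinct pixel values = 2^4
= 16 pixel values


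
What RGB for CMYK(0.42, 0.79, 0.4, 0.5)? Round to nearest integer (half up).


R = 255 × (1-C) × (1-K) = 255 × 0.58 × 0.50 = 73.95 → 74
G = 255 × (1-M) × (1-K) = 255 × 0.21 × 0.50 = 26.775 → 27
B = 255 × (1-Y) × (1-K) = 255 × 0.60 × 0.50 = 76.5 → 77
= RGB(74, 27, 77)


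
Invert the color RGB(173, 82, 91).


Invert: (255-R, 255-G, 255-B)
R: 255-173 = 82
G: 255-82 = 173
B: 255-91 = 164
= RGB(82, 173, 164)


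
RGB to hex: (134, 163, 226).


R = 134 → 86 (hex)
G = 163 → A3 (hex)
B = 226 → E2 (hex)
Hex = #86A3E2


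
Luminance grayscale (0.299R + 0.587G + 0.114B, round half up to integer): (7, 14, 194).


Gray = 0.299×R + 0.587×G + 0.114×B
Gray = 0.299×7 + 0.587×14 + 0.114×194
Gray = 2.093 + 8.218 + 22.116
Gray = 32.427 → round half up → 32
Gray = 32


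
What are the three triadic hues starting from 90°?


Triadic: equally spaced at 120° intervals
H1 = 90°
H2 = (90 + 120) mod 360 = 210°
H3 = (90 + 240) mod 360 = 330°
Triadic = 90°, 210°, 330°


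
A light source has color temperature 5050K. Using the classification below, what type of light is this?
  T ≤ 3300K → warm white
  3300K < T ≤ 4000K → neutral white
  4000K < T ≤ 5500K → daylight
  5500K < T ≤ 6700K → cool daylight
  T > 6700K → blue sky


Temperature: 5050K
4000K < 5050K ≤ 5500K → daylight
Classification: daylight


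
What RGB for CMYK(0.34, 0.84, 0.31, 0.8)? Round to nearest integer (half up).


R = 255 × (1-C) × (1-K) = 255 × 0.66 × 0.20 = 33.66 → 34
G = 255 × (1-M) × (1-K) = 255 × 0.16 × 0.20 = 8.16 → 8
B = 255 × (1-Y) × (1-K) = 255 × 0.69 × 0.20 = 35.19 → 35
= RGB(34, 8, 35)


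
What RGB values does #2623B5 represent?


26 → 38 (R)
23 → 35 (G)
B5 → 181 (B)
= RGB(38, 35, 181)


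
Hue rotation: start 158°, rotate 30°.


New hue = (H + rotation) mod 360
New hue = (158 + 30) mod 360
= 188 mod 360
= 188°


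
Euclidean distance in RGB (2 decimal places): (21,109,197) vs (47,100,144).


d = √[(R₁-R₂)² + (G₁-G₂)² + (B₁-B₂)²]
d = √[(21-47)² + (109-100)² + (197-144)²]
d = √[676 + 81 + 2809]
d = √3566
d ≈ 59.72


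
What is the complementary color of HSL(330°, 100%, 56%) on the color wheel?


Complement = opposite side of color wheel = hue + 180°
H' = (330 + 180) mod 360 = 150°
S and L unchanged.
= HSL(150°, 100%, 56%)


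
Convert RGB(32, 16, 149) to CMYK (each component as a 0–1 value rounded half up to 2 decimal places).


R'=32/255≈0.1255, G'=16/255≈0.0627, B'=149/255≈0.5843
K = 1 - max(R',G',B') = 1 - 149/255 = 106/255 = 0.41568… → 0.42
(1-R'-K)/(1-K) simplifies to (max-R)/max with max = 149:
C = (149-32)/149 = 117/149 = 0.78523… → 0.79
M = (149-16)/149 = 133/149 = 0.89261… → 0.89
Y = (149-149)/149 = 0/149 = 0 → 0.00
= CMYK(0.79, 0.89, 0.00, 0.42)


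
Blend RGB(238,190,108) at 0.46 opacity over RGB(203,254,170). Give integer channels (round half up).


C = α×F + (1-α)×B, with 1-α = 0.54
R: 0.46×238 + 0.54×203 = 109.48 + 109.62 = 219.10 → 219
G: 0.46×190 + 0.54×254 = 87.40 + 137.16 = 224.56 → 225
B: 0.46×108 + 0.54×170 = 49.68 + 91.80 = 141.48 → 141
= RGB(219, 225, 141)


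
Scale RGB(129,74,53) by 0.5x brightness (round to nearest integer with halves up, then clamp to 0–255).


Multiply each channel by 0.5, round half up, clamp to [0, 255]
R: 129×0.5 = 64.5 → round → 65
G: 74×0.5 = 37
B: 53×0.5 = 26.5 → round → 27
= RGB(65, 37, 27)


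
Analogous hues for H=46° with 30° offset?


Base hue: 46°
Left analog: (46 - 30) mod 360 = 16°
Right analog: (46 + 30) mod 360 = 76°
Analogous hues = 16° and 76°


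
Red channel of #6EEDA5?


Color: #6EEDA5
R = 6E = 110
G = ED = 237
B = A5 = 165
Red = 110


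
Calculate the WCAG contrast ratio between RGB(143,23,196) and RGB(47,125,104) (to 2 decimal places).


Linearize each sRGB channel c=v/255: c/12.92 if c ≤ 0.04045 else ((c+0.055)/1.055)^2.4
L = 0.2126×R_lin + 0.7152×G_lin + 0.0722×B_lin
Color 1 (143,23,196):
  R=143: 143/255≈0.5608 > 0.04045 → ((0.5608+0.055)/1.055)^2.4 ≈ 0.27468
  G=23: 23/255≈0.0902 > 0.04045 → ((0.0902+0.055)/1.055)^2.4 ≈ 0.00857
  B=196: 196/255≈0.7686 > 0.04045 → ((0.7686+0.055)/1.055)^2.4 ≈ 0.55201
  L1 = 0.2126×0.27468 + 0.7152×0.00857 + 0.0722×0.55201 ≈ 0.10438
Color 2 (47,125,104):
  R=47: 47/255≈0.1843 > 0.04045 → ((0.1843+0.055)/1.055)^2.4 ≈ 0.02843
  G=125: 125/255≈0.4902 > 0.04045 → ((0.4902+0.055)/1.055)^2.4 ≈ 0.20508
  B=104: 104/255≈0.4078 > 0.04045 → ((0.4078+0.055)/1.055)^2.4 ≈ 0.13843
  L2 = 0.2126×0.02843 + 0.7152×0.20508 + 0.0722×0.13843 ≈ 0.16271
Lighter = 0.16271, Darker = 0.10438
Ratio = (L_lighter + 0.05) / (L_darker + 0.05)
Ratio = (0.16271 + 0.05) / (0.10438 + 0.05) = 0.21271 / 0.15438 ≈ 1.3778
Ratio ≈ 1.38:1


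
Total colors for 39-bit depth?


Colors = 2^bits = 2^39
= 549,755,813,888 colors


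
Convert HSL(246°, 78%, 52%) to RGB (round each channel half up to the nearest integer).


H=246°, S=0.78, L=0.52
C = (1-|2L-1|)×S = (1-|0.04|)×0.78 = 0.7488
H' = H/60 = 246/60 ≈ 4.1000; X = C×(1-|H' mod 2 - 1|) = 0.07488
m = L - C/2 = 0.52 - 0.3744 = 0.1456
Sector ⌊H'⌋ = 4 → (R',G',B') = (0.07488, 0.0, 0.7488)
RGB = ((R'+m)×255, (G'+m)×255, (B'+m)×255) = (56.2224, 37.128, 228.072)
Round half up → RGB(56, 37, 228)


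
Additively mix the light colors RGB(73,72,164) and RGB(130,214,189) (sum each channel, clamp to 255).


Additive: each channel = min(255, C₁+C₂)
R: 73+130 = 203 → 203
G: 72+214 = 286 → 255
B: 164+189 = 353 → 255
= RGB(203, 255, 255)


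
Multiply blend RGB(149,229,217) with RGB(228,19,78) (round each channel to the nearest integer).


Multiply: C = A×B/255, rounded to nearest integer
R: 149×228/255 = 33972/255 ≈ 133.224 → 133
G: 229×19/255 = 4351/255 ≈ 17.063 → 17
B: 217×78/255 = 16926/255 ≈ 66.376 → 66
= RGB(133, 17, 66)


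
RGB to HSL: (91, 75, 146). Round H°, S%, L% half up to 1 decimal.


Normalize: R'=91/255≈0.3569, G'=75/255≈0.2941, B'=146/255≈0.5725
Max=146/255, Min=75/255, Δ=Max-Min=71/255
L = (Max+Min)/2 = (146+75)/510 = 221/510 = 0.43333… → L = 43.3%
L ≤ 0.5 → S = Δ/(Max+Min) = 71/(146+75) = 71/221 = 0.32126… → S = 32.1%
(the 1/255 factors cancel in S and H, so raw channel differences can be used)
Max is B' → H = 60 × ((R-G)/Δ + 4) = 60 × ((91-75)/71 + 4)
  16/71 + 4 = 0.2253… + 4 = 4.2253…
  H = 60 × 4.2253… = 253.521…° → H = 253.5°
= HSL(253.5°, 32.1%, 43.3%)


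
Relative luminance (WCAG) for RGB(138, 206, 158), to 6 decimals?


Linearize each channel (sRGB transfer function): c = v/255; c_lin = c/12.92 if c ≤ 0.04045, else ((c+0.055)/1.055)^2.4
  R: 138/255 ≈ 0.541176 > 0.04045 → ((0.541176+0.055)/1.055)^2.4 ≈ 0.254152
  G: 206/255 ≈ 0.807843 > 0.04045 → ((0.807843+0.055)/1.055)^2.4 ≈ 0.617207
  B: 158/255 ≈ 0.619608 > 0.04045 → ((0.619608+0.055)/1.055)^2.4 ≈ 0.341914
R_lin = 0.254152, G_lin = 0.617207, B_lin = 0.341914
L = 0.2126×R + 0.7152×G + 0.0722×B
L = 0.2126×0.254152 + 0.7152×0.617207 + 0.0722×0.341914
L ≈ 0.520145


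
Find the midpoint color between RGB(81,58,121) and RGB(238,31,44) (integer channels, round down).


Midpoint: each channel = ⌊(C₁+C₂)/2⌋
R: ⌊(81+238)/2⌋ = 159
G: ⌊(58+31)/2⌋ = 44
B: ⌊(121+44)/2⌋ = 82
= RGB(159, 44, 82)


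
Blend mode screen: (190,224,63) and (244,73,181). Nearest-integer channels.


Screen: C = 255 - (255-A)×(255-B)/255, rounded to nearest integer
R: 255 - (255-190)×(255-244)/255 = 255 - 715/255 ≈ 255 - 2.804 = 252.196 → 252
G: 255 - (255-224)×(255-73)/255 = 255 - 5642/255 ≈ 255 - 22.125 = 232.875 → 233
B: 255 - (255-63)×(255-181)/255 = 255 - 14208/255 ≈ 255 - 55.718 = 199.282 → 199
= RGB(252, 233, 199)


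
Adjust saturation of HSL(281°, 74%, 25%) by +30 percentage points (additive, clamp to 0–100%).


Original S = 74%
Adjustment = +30 percentage points
New S = 74 + (30) = 104
Clamp to [0, 100] → 100
= HSL(281°, 100%, 25%)


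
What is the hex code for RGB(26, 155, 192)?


R = 26 → 1A (hex)
G = 155 → 9B (hex)
B = 192 → C0 (hex)
Hex = #1A9BC0


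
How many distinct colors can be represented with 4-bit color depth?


Colors = 2^bits = 2^4
= 16 colors


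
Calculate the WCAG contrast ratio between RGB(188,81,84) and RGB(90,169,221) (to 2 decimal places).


Linearize each sRGB channel c=v/255: c/12.92 if c ≤ 0.04045 else ((c+0.055)/1.055)^2.4
L = 0.2126×R_lin + 0.7152×G_lin + 0.0722×B_lin
Color 1 (188,81,84):
  R=188: 188/255≈0.7373 > 0.04045 → ((0.7373+0.055)/1.055)^2.4 ≈ 0.50289
  G=81: 81/255≈0.3176 > 0.04045 → ((0.3176+0.055)/1.055)^2.4 ≈ 0.08228
  B=84: 84/255≈0.3294 > 0.04045 → ((0.3294+0.055)/1.055)^2.4 ≈ 0.08866
  L1 = 0.2126×0.50289 + 0.7152×0.08228 + 0.0722×0.08866 ≈ 0.17216
Color 2 (90,169,221):
  R=90: 90/255≈0.3529 > 0.04045 → ((0.3529+0.055)/1.055)^2.4 ≈ 0.10224
  G=169: 169/255≈0.6627 > 0.04045 → ((0.6627+0.055)/1.055)^2.4 ≈ 0.39676
  B=221: 221/255≈0.8667 > 0.04045 → ((0.8667+0.055)/1.055)^2.4 ≈ 0.72306
  L2 = 0.2126×0.10224 + 0.7152×0.39676 + 0.0722×0.72306 ≈ 0.35770
Lighter = 0.35770, Darker = 0.17216
Ratio = (L_lighter + 0.05) / (L_darker + 0.05)
Ratio = (0.35770 + 0.05) / (0.17216 + 0.05) = 0.40770 / 0.22216 ≈ 1.8351
Ratio ≈ 1.84:1


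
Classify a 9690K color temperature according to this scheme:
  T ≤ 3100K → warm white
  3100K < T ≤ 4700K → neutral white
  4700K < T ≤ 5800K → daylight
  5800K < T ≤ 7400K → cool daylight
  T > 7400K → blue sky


Temperature: 9690K
9690K > 7400K → blue sky
Classification: blue sky


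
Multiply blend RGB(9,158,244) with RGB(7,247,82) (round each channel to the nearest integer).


Multiply: C = A×B/255, rounded to nearest integer
R: 9×7/255 = 63/255 ≈ 0.247 → 0
G: 158×247/255 = 39026/255 ≈ 153.043 → 153
B: 244×82/255 = 20008/255 ≈ 78.463 → 78
= RGB(0, 153, 78)


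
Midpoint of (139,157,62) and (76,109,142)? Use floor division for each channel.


Midpoint: each channel = ⌊(C₁+C₂)/2⌋
R: ⌊(139+76)/2⌋ = 107
G: ⌊(157+109)/2⌋ = 133
B: ⌊(62+142)/2⌋ = 102
= RGB(107, 133, 102)
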